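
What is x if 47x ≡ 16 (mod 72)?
x ≡ 8 (mod 72)

gcd(47, 72) = 1, which divides 16, so solutions exist.
Find 47^(-1) mod 72 by the extended Euclidean algorithm:
72 = 1 × 47 + 25  ⟹  25 = (1)·72 + (-1)·47
47 = 1 × 25 + 22  ⟹  22 = (-1)·72 + (2)·47
25 = 1 × 22 + 3  ⟹  3 = (2)·72 + (-3)·47
22 = 7 × 3 + 1  ⟹  1 = (-15)·72 + (23)·47
So (23)·47 ≡ 1 (mod 72), i.e. 47^(-1) ≡ 23 (mod 72).
x ≡ 23 × 16 = 368 ≡ 8 (mod 72).
Check: 47 × 8 = 376 ≡ 16 (mod 72).
Unique solution: x ≡ 8 (mod 72)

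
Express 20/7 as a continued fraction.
[2; 1, 6]

Euclidean algorithm steps:
20 = 2 × 7 + 6
7 = 1 × 6 + 1
6 = 6 × 1 + 0
Continued fraction: [2; 1, 6]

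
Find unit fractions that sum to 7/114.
1/17 + 1/388 + 1/375972

Greedy algorithm:
7/114: ceiling(114/7) = 17, use 1/17
5/1938: ceiling(1938/5) = 388, use 1/388
1/375972: ceiling(375972/1) = 375972, use 1/375972
Result: 7/114 = 1/17 + 1/388 + 1/375972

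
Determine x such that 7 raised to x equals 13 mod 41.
9

Baby-step giant-step with step n = ⌈√41⌉ = 7.
Baby steps 7^j mod 41 (j:value) for j=0..6: 0:1, 1:7, 2:8, 3:15, 4:23, 5:38, 6:20.
Giant-step multiplier: 7^(-7) ≡ 7^(40-7) = 7^33 ≡ 29 (mod 41).
Giant steps γ_i = 13·29^i mod 41: γ_0=13, γ_1=8 (in table at j=2).
x = i·n + j = 1·7 + 2 = 9.
Check: 7^9 ≡ 13 (mod 41).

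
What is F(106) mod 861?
853

Matrix identity: Q^n = [[F_(n+1), F_n], [F_n, F_(n-1)]] with Q = [[1,1],[1,0]].
n = 106 = 1101010₂. Square-and-multiply, entries mod 861:
Q^1 = [[1,1],[1,0]]
Q^3 = (Q^1)²·Q = [[3,2],[2,1]]
Q^6 = (Q^3)² = [[13,8],[8,5]]
Q^13 = (Q^6)²·Q = [[377,233],[233,144]]
Q^26 = (Q^13)² = [[110,853],[853,118]]
Q^53 = (Q^26)²·Q = [[8,110],[110,759]]
Q^106 = (Q^53)² = [[110,853],[853,118]]
F_106 mod 861 = Q^106[0][1] = 853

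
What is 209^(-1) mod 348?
5

gcd(209, 348) = 1, so the inverse exists.
Extended Euclidean algorithm on (348, 209):
348 = 1 × 209 + 139  ⟹  139 = (1)·348 + (-1)·209
209 = 1 × 139 + 70  ⟹  70 = (-1)·348 + (2)·209
139 = 1 × 70 + 69  ⟹  69 = (2)·348 + (-3)·209
70 = 1 × 69 + 1  ⟹  1 = (-3)·348 + (5)·209
So (5)·209 ≡ 1 (mod 348), i.e. 209^(-1) ≡ 5 (mod 348).
Check: 209 × 5 = 1045 ≡ 1 (mod 348)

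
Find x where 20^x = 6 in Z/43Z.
28

Baby-step giant-step with step n = ⌈√43⌉ = 7.
Baby steps 20^j mod 43 (j:value) for j=0..6: 0:1, 1:20, 2:13, 3:2, 4:40, 5:26, 6:4.
Giant-step multiplier: 20^(-7) ≡ 20^(42-7) = 20^35 ≡ 7 (mod 43).
Giant steps γ_i = 6·7^i mod 43: γ_0=6, γ_1=42, γ_2=36, γ_3=37, γ_4=1 (in table at j=0).
x = i·n + j = 4·7 + 0 = 28.
Check: 20^28 ≡ 6 (mod 43).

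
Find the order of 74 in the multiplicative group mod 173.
172

173 is prime, so ord(74) divides φ(173) = 172.
Divisors of 172: 1, 2, 4, 43, 86, 172.
Repeated squaring: 74^1 ≡ 74, 74^2 ≡ 113, 74^4 ≡ 140, 74^8 ≡ 51, 74^16 ≡ 6, 74^32 ≡ 36, 74^64 ≡ 85, 74^128 ≡ 132 (mod 173).
Test 74^d mod 173 for each divisor d in increasing order:
74^1 ≡ 74
74^2 ≡ 113
74^4 ≡ 140
74^43 = 74^32·74^8·74^2·74^1 ≡ 93
74^86 = 74^64·74^16·74^4·74^2 ≡ 172
74^172 = 74^128·74^32·74^8·74^4 ≡ 1  ← first divisor giving 1
The order is 172.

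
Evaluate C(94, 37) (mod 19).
4

Using Lucas' theorem:
Write n=94 and k=37 in base 19:
n in base 19: [4, 18]
k in base 19: [1, 18]
C(94,37) mod 19 = ∏ C(n_i, k_i) mod 19
Digit binomials (mod 19): C(4,1) = 4; C(18,18) = 1
Product: 4 × 1 = 4 ≡ 4 (mod 19)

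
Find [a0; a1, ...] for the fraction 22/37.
[0; 1, 1, 2, 7]

Euclidean algorithm steps:
22 = 0 × 37 + 22
37 = 1 × 22 + 15
22 = 1 × 15 + 7
15 = 2 × 7 + 1
7 = 7 × 1 + 0
Continued fraction: [0; 1, 1, 2, 7]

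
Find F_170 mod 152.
97

Matrix identity: Q^n = [[F_(n+1), F_n], [F_n, F_(n-1)]] with Q = [[1,1],[1,0]].
n = 170 = 10101010₂. Square-and-multiply, entries mod 152:
Q^1 = [[1,1],[1,0]]
Q^2 = (Q^1)² = [[2,1],[1,1]]
Q^5 = (Q^2)²·Q = [[8,5],[5,3]]
Q^10 = (Q^5)² = [[89,55],[55,34]]
Q^21 = (Q^10)²·Q = [[79,2],[2,77]]
Q^42 = (Q^21)² = [[13,8],[8,5]]
Q^85 = (Q^42)²·Q = [[73,81],[81,144]]
Q^170 = (Q^85)² = [[34,97],[97,89]]
F_170 mod 152 = Q^170[0][1] = 97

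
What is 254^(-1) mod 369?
77

gcd(254, 369) = 1, so the inverse exists.
Extended Euclidean algorithm on (369, 254):
369 = 1 × 254 + 115  ⟹  115 = (1)·369 + (-1)·254
254 = 2 × 115 + 24  ⟹  24 = (-2)·369 + (3)·254
115 = 4 × 24 + 19  ⟹  19 = (9)·369 + (-13)·254
24 = 1 × 19 + 5  ⟹  5 = (-11)·369 + (16)·254
19 = 3 × 5 + 4  ⟹  4 = (42)·369 + (-61)·254
5 = 1 × 4 + 1  ⟹  1 = (-53)·369 + (77)·254
So (77)·254 ≡ 1 (mod 369), i.e. 254^(-1) ≡ 77 (mod 369).
Check: 254 × 77 = 19558 ≡ 1 (mod 369)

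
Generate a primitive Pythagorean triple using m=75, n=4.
(5609, 600, 5641)

Euclid's formula: a = m² - n², b = 2mn, c = m² + n²
m = 75, n = 4
a = 75² - 4² = 5625 - 16 = 5609
b = 2 × 75 × 4 = 600
c = 75² + 4² = 5625 + 16 = 5641
Verification: 5609² + 600² = 31460881 + 360000 = 31820881 = 5641² ✓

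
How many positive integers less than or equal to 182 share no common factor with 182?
72

182 = 2 × 7 × 13
φ(n) = n × ∏(1 - 1/p) for each prime p dividing n
φ(182) = 182 × (1 - 1/2) × (1 - 1/7) × (1 - 1/13) = 72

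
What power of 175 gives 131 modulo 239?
183

Baby-step giant-step with step n = ⌈√239⌉ = 16.
Baby steps 175^j mod 239 (j:value) for j=0..15: 0:1, 1:175, 2:33, 3:39, 4:133, 5:92, 6:87, 7:168, 8:3, 9:47, 10:99, 11:117, 12:160, 13:37, 14:22, 15:26.
Giant-step multiplier: 175^(-16) ≡ 175^(238-16) = 175^222 ≡ 186 (mod 239).
Giant steps γ_i = 131·186^i mod 239: γ_0=131, γ_1=227, γ_2=158, γ_3=230, γ_4=238, γ_5=53, γ_6=59, γ_7=219, γ_8=104, γ_9=224, γ_10=78, γ_11=168 (in table at j=7).
x = i·n + j = 11·16 + 7 = 183.
Check: 175^183 ≡ 131 (mod 239).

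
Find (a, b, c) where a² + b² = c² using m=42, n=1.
(1763, 84, 1765)

Euclid's formula: a = m² - n², b = 2mn, c = m² + n²
m = 42, n = 1
a = 42² - 1² = 1764 - 1 = 1763
b = 2 × 42 × 1 = 84
c = 42² + 1² = 1764 + 1 = 1765
Verification: 1763² + 84² = 3108169 + 7056 = 3115225 = 1765² ✓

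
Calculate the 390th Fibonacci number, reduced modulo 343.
1

Matrix identity: Q^n = [[F_(n+1), F_n], [F_n, F_(n-1)]] with Q = [[1,1],[1,0]].
n = 390 = 110000110₂. Square-and-multiply, entries mod 343:
Q^1 = [[1,1],[1,0]]
Q^3 = (Q^1)²·Q = [[3,2],[2,1]]
Q^6 = (Q^3)² = [[13,8],[8,5]]
Q^12 = (Q^6)² = [[233,144],[144,89]]
Q^24 = (Q^12)² = [[251,63],[63,188]]
Q^48 = (Q^24)² = [[85,217],[217,211]]
Q^97 = (Q^48)²·Q = [[211,120],[120,91]]
Q^195 = (Q^97)²·Q = [[150,268],[268,225]]
Q^390 = (Q^195)² = [[342,1],[1,341]]
F_390 mod 343 = Q^390[0][1] = 1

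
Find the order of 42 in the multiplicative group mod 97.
32

97 is prime, so ord(42) divides φ(97) = 96.
Divisors of 96: 1, 2, 3, 4, 6, 8, 12, 16, 24, 32, 48, 96.
Repeated squaring: 42^1 ≡ 42, 42^2 ≡ 18, 42^4 ≡ 33, 42^8 ≡ 22, 42^16 ≡ 96, 42^32 ≡ 1, 42^64 ≡ 1 (mod 97).
Test 42^d mod 97 for each divisor d in increasing order:
42^1 ≡ 42
42^2 ≡ 18
42^3 = 42^2·42^1 ≡ 77
42^4 ≡ 33
42^6 = 42^4·42^2 ≡ 12
42^8 ≡ 22
42^12 = 42^8·42^4 ≡ 47
42^16 ≡ 96
42^24 = 42^16·42^8 ≡ 75
42^32 ≡ 1  ← first divisor giving 1
The order is 32.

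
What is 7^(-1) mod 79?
34

gcd(7, 79) = 1, so the inverse exists.
Extended Euclidean algorithm on (79, 7):
79 = 11 × 7 + 2  ⟹  2 = (1)·79 + (-11)·7
7 = 3 × 2 + 1  ⟹  1 = (-3)·79 + (34)·7
So (34)·7 ≡ 1 (mod 79), i.e. 7^(-1) ≡ 34 (mod 79).
Check: 7 × 34 = 238 ≡ 1 (mod 79)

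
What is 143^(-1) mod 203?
159

gcd(143, 203) = 1, so the inverse exists.
Extended Euclidean algorithm on (203, 143):
203 = 1 × 143 + 60  ⟹  60 = (1)·203 + (-1)·143
143 = 2 × 60 + 23  ⟹  23 = (-2)·203 + (3)·143
60 = 2 × 23 + 14  ⟹  14 = (5)·203 + (-7)·143
23 = 1 × 14 + 9  ⟹  9 = (-7)·203 + (10)·143
14 = 1 × 9 + 5  ⟹  5 = (12)·203 + (-17)·143
9 = 1 × 5 + 4  ⟹  4 = (-19)·203 + (27)·143
5 = 1 × 4 + 1  ⟹  1 = (31)·203 + (-44)·143
So (-44)·143 ≡ 1 (mod 203), i.e. 143^(-1) ≡ -44 ≡ 159 (mod 203).
Check: 143 × 159 = 22737 ≡ 1 (mod 203)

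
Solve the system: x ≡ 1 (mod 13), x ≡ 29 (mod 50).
79

Using Chinese Remainder Theorem:
M = 13 × 50 = 650
M1 = 50, M2 = 13
y1 = 50^(-1) mod 13 = 6
y2 = 13^(-1) mod 50 = 27
x = (1×50×6 + 29×13×27) mod 650 = 79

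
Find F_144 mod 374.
102

Matrix identity: Q^n = [[F_(n+1), F_n], [F_n, F_(n-1)]] with Q = [[1,1],[1,0]].
n = 144 = 10010000₂. Square-and-multiply, entries mod 374:
Q^1 = [[1,1],[1,0]]
Q^2 = (Q^1)² = [[2,1],[1,1]]
Q^4 = (Q^2)² = [[5,3],[3,2]]
Q^9 = (Q^4)²·Q = [[55,34],[34,21]]
Q^18 = (Q^9)² = [[67,340],[340,101]]
Q^36 = (Q^18)² = [[35,272],[272,137]]
Q^72 = (Q^36)² = [[35,34],[34,1]]
Q^144 = (Q^72)² = [[137,102],[102,35]]
F_144 mod 374 = Q^144[0][1] = 102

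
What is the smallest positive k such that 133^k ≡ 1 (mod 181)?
6

181 is prime, so ord(133) divides φ(181) = 180.
Divisors of 180: 1, 2, 3, 4, 5, 6, 9, 10, 12, 15, 18, 20, 30, 36, 45, 60, 90, 180.
Repeated squaring: 133^1 ≡ 133, 133^2 ≡ 132, 133^4 ≡ 48, 133^8 ≡ 132, 133^16 ≡ 48, 133^32 ≡ 132, 133^64 ≡ 48, 133^128 ≡ 132 (mod 181).
Test 133^d mod 181 for each divisor d in increasing order:
133^1 ≡ 133
133^2 ≡ 132
133^3 = 133^2·133^1 ≡ 180
133^4 ≡ 48
133^5 = 133^4·133^1 ≡ 49
133^6 = 133^4·133^2 ≡ 1  ← first divisor giving 1
The order is 6.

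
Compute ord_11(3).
5

11 is prime, so ord(3) divides φ(11) = 10.
Divisors of 10: 1, 2, 5, 10.
Repeated squaring: 3^1 ≡ 3, 3^2 ≡ 9, 3^4 ≡ 4, 3^8 ≡ 5 (mod 11).
Test 3^d mod 11 for each divisor d in increasing order:
3^1 ≡ 3
3^2 ≡ 9
3^5 = 3^4·3^1 ≡ 1  ← first divisor giving 1
The order is 5.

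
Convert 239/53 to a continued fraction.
[4; 1, 1, 26]

Euclidean algorithm steps:
239 = 4 × 53 + 27
53 = 1 × 27 + 26
27 = 1 × 26 + 1
26 = 26 × 1 + 0
Continued fraction: [4; 1, 1, 26]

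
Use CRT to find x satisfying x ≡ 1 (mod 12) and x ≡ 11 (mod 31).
73

Using Chinese Remainder Theorem:
M = 12 × 31 = 372
M1 = 31, M2 = 12
y1 = 31^(-1) mod 12 = 7
y2 = 12^(-1) mod 31 = 13
x = (1×31×7 + 11×12×13) mod 372 = 73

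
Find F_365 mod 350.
65

Matrix identity: Q^n = [[F_(n+1), F_n], [F_n, F_(n-1)]] with Q = [[1,1],[1,0]].
n = 365 = 101101101₂. Square-and-multiply, entries mod 350:
Q^1 = [[1,1],[1,0]]
Q^2 = (Q^1)² = [[2,1],[1,1]]
Q^5 = (Q^2)²·Q = [[8,5],[5,3]]
Q^11 = (Q^5)²·Q = [[144,89],[89,55]]
Q^22 = (Q^11)² = [[307,211],[211,96]]
Q^45 = (Q^22)²·Q = [[153,170],[170,333]]
Q^91 = (Q^45)²·Q = [[179,159],[159,20]]
Q^182 = (Q^91)² = [[272,141],[141,131]]
Q^365 = (Q^182)²·Q = [[188,65],[65,123]]
F_365 mod 350 = Q^365[0][1] = 65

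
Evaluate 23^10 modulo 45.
4

Repeated squaring. Binary of 10 = 1010.
23^1 ≡ 23 (mod 45); 23^2 ≡ 34 (mod 45); 23^4 ≡ 31 (mod 45); 23^8 ≡ 16 (mod 45)
23^10 = 23^2 × 23^8 ≡ 4 (mod 45)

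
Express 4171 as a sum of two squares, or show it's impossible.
Not possible

Factorization: 4171 = 43 × 97
By Fermat: n is sum of two squares iff every prime p ≡ 3 (mod 4) appears to even power.
Prime(s) ≡ 3 (mod 4) with odd exponent: [(43, 1)]
Therefore 4171 cannot be expressed as a² + b².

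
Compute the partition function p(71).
4697205

p(n) counts ways to write n as a sum of positive integers (order ignored).
Euler's pentagonal recurrence: p(k) = p(k-1) + p(k-2) - p(k-5) - p(k-7) + p(k-12) + p(k-15) - ... (offsets j(3j∓1)/2, signs ++--, p(0)=1, p(<0)=0).
DP table for k = 0..70: p(0)=1, p(1)=1, p(2)=2, p(3)=3, p(4)=5, p(5)=7, p(6)=11, p(7)=15, p(8)=22, p(9)=30, p(10)=42, p(11)=56, p(12)=77, p(13)=101, p(14)=135, p(15)=176, p(16)=231, p(17)=297, p(18)=385, p(19)=490, p(20)=627, p(21)=792, p(22)=1002, p(23)=1255, p(24)=1575, p(25)=1958, p(26)=2436, p(27)=3010, p(28)=3718, p(29)=4565, p(30)=5604, p(31)=6842, p(32)=8349, p(33)=10143, p(34)=12310, p(35)=14883, p(36)=17977, p(37)=21637, p(38)=26015, p(39)=31185, p(40)=37338, p(41)=44583, p(42)=53174, p(43)=63261, p(44)=75175, p(45)=89134, p(46)=105558, p(47)=124754, p(48)=147273, p(49)=173525, p(50)=204226, p(51)=239943, p(52)=281589, p(53)=329931, p(54)=386155, p(55)=451276, p(56)=526823, p(57)=614154, p(58)=715220, p(59)=831820, p(60)=966467, p(61)=1121505, p(62)=1300156, p(63)=1505499, p(64)=1741630, p(65)=2012558, p(66)=2323520, p(67)=2679689, p(68)=3087735, p(69)=3554345, p(70)=4087968.
Final step: p(71) = p(70) + p(69) - p(66) - p(64) + p(59) + p(56) - p(49) - p(45) + p(36) + p(31) - p(20) - p(14) + p(1)
= 4087968 + 3554345 - 2323520 - 1741630 + 831820 + 526823 - 173525 - 89134 + 17977 + 6842 - 627 - 135 + 1
= 4697205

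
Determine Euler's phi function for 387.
252

387 = 3^2 × 43
φ(n) = n × ∏(1 - 1/p) for each prime p dividing n
φ(387) = 387 × (1 - 1/3) × (1 - 1/43) = 252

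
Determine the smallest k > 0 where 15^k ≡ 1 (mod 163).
81

163 is prime, so ord(15) divides φ(163) = 162.
Divisors of 162: 1, 2, 3, 6, 9, 18, 27, 54, 81, 162.
Repeated squaring: 15^1 ≡ 15, 15^2 ≡ 62, 15^4 ≡ 95, 15^8 ≡ 60, 15^16 ≡ 14, 15^32 ≡ 33, 15^64 ≡ 111, 15^128 ≡ 96 (mod 163).
Test 15^d mod 163 for each divisor d in increasing order:
15^1 ≡ 15
15^2 ≡ 62
15^3 = 15^2·15^1 ≡ 115
15^6 = 15^4·15^2 ≡ 22
15^9 = 15^8·15^1 ≡ 85
15^18 = 15^16·15^2 ≡ 53
15^27 = 15^16·15^8·15^2·15^1 ≡ 104
15^54 = 15^32·15^16·15^4·15^2 ≡ 58
15^81 = 15^64·15^16·15^1 ≡ 1  ← first divisor giving 1
The order is 81.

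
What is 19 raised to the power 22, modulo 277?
175

Repeated squaring. Binary of 22 = 10110.
19^1 ≡ 19 (mod 277); 19^2 ≡ 84 (mod 277); 19^4 ≡ 131 (mod 277); 19^8 ≡ 264 (mod 277); 19^16 ≡ 169 (mod 277)
19^22 = 19^2 × 19^4 × 19^16 ≡ 175 (mod 277)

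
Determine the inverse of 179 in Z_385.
114

gcd(179, 385) = 1, so the inverse exists.
Extended Euclidean algorithm on (385, 179):
385 = 2 × 179 + 27  ⟹  27 = (1)·385 + (-2)·179
179 = 6 × 27 + 17  ⟹  17 = (-6)·385 + (13)·179
27 = 1 × 17 + 10  ⟹  10 = (7)·385 + (-15)·179
17 = 1 × 10 + 7  ⟹  7 = (-13)·385 + (28)·179
10 = 1 × 7 + 3  ⟹  3 = (20)·385 + (-43)·179
7 = 2 × 3 + 1  ⟹  1 = (-53)·385 + (114)·179
So (114)·179 ≡ 1 (mod 385), i.e. 179^(-1) ≡ 114 (mod 385).
Check: 179 × 114 = 20406 ≡ 1 (mod 385)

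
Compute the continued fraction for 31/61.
[0; 1, 1, 30]

Euclidean algorithm steps:
31 = 0 × 61 + 31
61 = 1 × 31 + 30
31 = 1 × 30 + 1
30 = 30 × 1 + 0
Continued fraction: [0; 1, 1, 30]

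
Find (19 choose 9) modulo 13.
0

Using Lucas' theorem:
Write n=19 and k=9 in base 13:
n in base 13: [1, 6]
k in base 13: [0, 9]
C(19,9) mod 13 = ∏ C(n_i, k_i) mod 13
Digit binomials (mod 13): C(1,0) = 1; C(6,9) = 0 (k_i > n_i)
Product: 1 × 0 = 0 ≡ 0 (mod 13)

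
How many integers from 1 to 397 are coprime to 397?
396

397 = 397
φ(n) = n × ∏(1 - 1/p) for each prime p dividing n
φ(397) = 397 × (1 - 1/397) = 396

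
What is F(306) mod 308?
8

Matrix identity: Q^n = [[F_(n+1), F_n], [F_n, F_(n-1)]] with Q = [[1,1],[1,0]].
n = 306 = 100110010₂. Square-and-multiply, entries mod 308:
Q^1 = [[1,1],[1,0]]
Q^2 = (Q^1)² = [[2,1],[1,1]]
Q^4 = (Q^2)² = [[5,3],[3,2]]
Q^9 = (Q^4)²·Q = [[55,34],[34,21]]
Q^19 = (Q^9)²·Q = [[297,177],[177,120]]
Q^38 = (Q^19)² = [[34,197],[197,145]]
Q^76 = (Q^38)² = [[233,151],[151,82]]
Q^153 = (Q^76)²·Q = [[223,90],[90,133]]
Q^306 = (Q^153)² = [[233,8],[8,225]]
F_306 mod 308 = Q^306[0][1] = 8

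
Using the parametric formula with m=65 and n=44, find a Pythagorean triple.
(2289, 5720, 6161)

Euclid's formula: a = m² - n², b = 2mn, c = m² + n²
m = 65, n = 44
a = 65² - 44² = 4225 - 1936 = 2289
b = 2 × 65 × 44 = 5720
c = 65² + 44² = 4225 + 1936 = 6161
Verification: 2289² + 5720² = 5239521 + 32718400 = 37957921 = 6161² ✓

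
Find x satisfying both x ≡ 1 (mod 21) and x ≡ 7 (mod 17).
211

Using Chinese Remainder Theorem:
M = 21 × 17 = 357
M1 = 17, M2 = 21
y1 = 17^(-1) mod 21 = 5
y2 = 21^(-1) mod 17 = 13
x = (1×17×5 + 7×21×13) mod 357 = 211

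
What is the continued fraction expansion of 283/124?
[2; 3, 1, 1, 5, 3]

Euclidean algorithm steps:
283 = 2 × 124 + 35
124 = 3 × 35 + 19
35 = 1 × 19 + 16
19 = 1 × 16 + 3
16 = 5 × 3 + 1
3 = 3 × 1 + 0
Continued fraction: [2; 3, 1, 1, 5, 3]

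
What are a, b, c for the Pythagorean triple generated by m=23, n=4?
(513, 184, 545)

Euclid's formula: a = m² - n², b = 2mn, c = m² + n²
m = 23, n = 4
a = 23² - 4² = 529 - 16 = 513
b = 2 × 23 × 4 = 184
c = 23² + 4² = 529 + 16 = 545
Verification: 513² + 184² = 263169 + 33856 = 297025 = 545² ✓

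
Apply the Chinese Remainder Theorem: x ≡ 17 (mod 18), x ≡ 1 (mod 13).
53

Using Chinese Remainder Theorem:
M = 18 × 13 = 234
M1 = 13, M2 = 18
y1 = 13^(-1) mod 18 = 7
y2 = 18^(-1) mod 13 = 8
x = (17×13×7 + 1×18×8) mod 234 = 53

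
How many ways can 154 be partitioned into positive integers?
60356673280

p(n) counts ways to write n as a sum of positive integers (order ignored).
Euler's pentagonal recurrence: p(k) = p(k-1) + p(k-2) - p(k-5) - p(k-7) + p(k-12) + p(k-15) - ... (offsets j(3j∓1)/2, signs ++--, p(0)=1, p(<0)=0).
DP table for k = 0..153: p(0)=1, p(1)=1, p(2)=2, p(3)=3, p(4)=5, p(5)=7, p(6)=11, p(7)=15, p(8)=22, p(9)=30, p(10)=42, p(11)=56, p(12)=77, p(13)=101, p(14)=135, p(15)=176, p(16)=231, p(17)=297, p(18)=385, p(19)=490, p(20)=627, p(21)=792, p(22)=1002, p(23)=1255, p(24)=1575, p(25)=1958, p(26)=2436, p(27)=3010, p(28)=3718, p(29)=4565, p(30)=5604, p(31)=6842, p(32)=8349, p(33)=10143, p(34)=12310, p(35)=14883, p(36)=17977, p(37)=21637, p(38)=26015, p(39)=31185, p(40)=37338, p(41)=44583, p(42)=53174, p(43)=63261, p(44)=75175, p(45)=89134, p(46)=105558, p(47)=124754, p(48)=147273, p(49)=173525, p(50)=204226, p(51)=239943, p(52)=281589, p(53)=329931, p(54)=386155, p(55)=451276, p(56)=526823, p(57)=614154, p(58)=715220, p(59)=831820, p(60)=966467, p(61)=1121505, p(62)=1300156, p(63)=1505499, p(64)=1741630, p(65)=2012558, p(66)=2323520, p(67)=2679689, p(68)=3087735, p(69)=3554345, p(70)=4087968, p(71)=4697205, p(72)=5392783, p(73)=6185689, p(74)=7089500, p(75)=8118264, p(76)=9289091, p(77)=10619863, p(78)=12132164, p(79)=13848650, p(80)=15796476, p(81)=18004327, p(82)=20506255, p(83)=23338469, p(84)=26543660, p(85)=30167357, p(86)=34262962, p(87)=38887673, p(88)=44108109, p(89)=49995925, p(90)=56634173, p(91)=64112359, p(92)=72533807, p(93)=82010177, p(94)=92669720, p(95)=104651419, p(96)=118114304, p(97)=133230930, p(98)=150198136, p(99)=169229875, p(100)=190569292, p(101)=214481126, p(102)=241265379, p(103)=271248950, p(104)=304801365, p(105)=342325709, p(106)=384276336, p(107)=431149389, p(108)=483502844, p(109)=541946240, p(110)=607163746, p(111)=679903203, p(112)=761002156, p(113)=851376628, p(114)=952050665, p(115)=1064144451, p(116)=1188908248, p(117)=1327710076, p(118)=1482074143, p(119)=1653668665, p(120)=1844349560, p(121)=2056148051, p(122)=2291320912, p(123)=2552338241, p(124)=2841940500, p(125)=3163127352, p(126)=3519222692, p(127)=3913864295, p(128)=4351078600, p(129)=4835271870, p(130)=5371315400, p(131)=5964539504, p(132)=6620830889, p(133)=7346629512, p(134)=8149040695, p(135)=9035836076, p(136)=10015581680, p(137)=11097645016, p(138)=12292341831, p(139)=13610949895, p(140)=15065878135, p(141)=16670689208, p(142)=18440293320, p(143)=20390982757, p(144)=22540654445, p(145)=24908858009, p(146)=27517052599, p(147)=30388671978, p(148)=33549419497, p(149)=37027355200, p(150)=40853235313, p(151)=45060624582, p(152)=49686288421, p(153)=54770336324.
Final step: p(154) = p(153) + p(152) - p(149) - p(147) + p(142) + p(139) - p(132) - p(128) + p(119) + p(114) - p(103) - p(97) + p(84) + p(77) - p(62) - p(54) + p(37) + p(28) - p(9)
= 54770336324 + 49686288421 - 37027355200 - 30388671978 + 18440293320 + 13610949895 - 6620830889 - 4351078600 + 1653668665 + 952050665 - 271248950 - 133230930 + 26543660 + 10619863 - 1300156 - 386155 + 21637 + 3718 - 30
= 60356673280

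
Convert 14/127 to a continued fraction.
[0; 9, 14]

Euclidean algorithm steps:
14 = 0 × 127 + 14
127 = 9 × 14 + 1
14 = 14 × 1 + 0
Continued fraction: [0; 9, 14]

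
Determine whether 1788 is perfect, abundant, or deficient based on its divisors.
abundant

Proper divisors of 1788: sum = 1 + 2 + 3 + 4 + 6 + 12 + 149 + 298 + 447 + 596 + 894 = 2412
Since 2412 > 1788, 1788 is abundant.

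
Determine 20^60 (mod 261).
181

Repeated squaring. Binary of 60 = 111100.
20^1 ≡ 20 (mod 261); 20^2 ≡ 139 (mod 261); 20^4 ≡ 7 (mod 261); 20^8 ≡ 49 (mod 261); 20^16 ≡ 52 (mod 261); 20^32 ≡ 94 (mod 261)
20^60 = 20^4 × 20^8 × 20^16 × 20^32 ≡ 181 (mod 261)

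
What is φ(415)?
328

415 = 5 × 83
φ(n) = n × ∏(1 - 1/p) for each prime p dividing n
φ(415) = 415 × (1 - 1/5) × (1 - 1/83) = 328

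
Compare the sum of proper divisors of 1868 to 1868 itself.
deficient

Proper divisors of 1868: sum = 1 + 2 + 4 + 467 + 934 = 1408
Since 1408 < 1868, 1868 is deficient.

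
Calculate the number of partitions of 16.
231

p(n) counts ways to write n as a sum of positive integers (order ignored).
Euler's pentagonal recurrence: p(k) = p(k-1) + p(k-2) - p(k-5) - p(k-7) + p(k-12) + p(k-15) - ... (offsets j(3j∓1)/2, signs ++--, p(0)=1, p(<0)=0).
DP table for k = 0..15: p(0)=1, p(1)=1, p(2)=2, p(3)=3, p(4)=5, p(5)=7, p(6)=11, p(7)=15, p(8)=22, p(9)=30, p(10)=42, p(11)=56, p(12)=77, p(13)=101, p(14)=135, p(15)=176.
Final step: p(16) = p(15) + p(14) - p(11) - p(9) + p(4) + p(1)
= 176 + 135 - 56 - 30 + 5 + 1
= 231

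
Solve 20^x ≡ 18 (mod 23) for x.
20

Baby-step giant-step with step n = ⌈√23⌉ = 5.
Baby steps 20^j mod 23 (j:value) for j=0..4: 0:1, 1:20, 2:9, 3:19, 4:12.
Giant-step multiplier: 20^(-5) ≡ 20^(22-5) = 20^17 ≡ 7 (mod 23).
Giant steps γ_i = 18·7^i mod 23: γ_0=18, γ_1=11, γ_2=8, γ_3=10, γ_4=1 (in table at j=0).
x = i·n + j = 4·5 + 0 = 20.
Check: 20^20 ≡ 18 (mod 23).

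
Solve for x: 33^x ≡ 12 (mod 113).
75

Baby-step giant-step with step n = ⌈√113⌉ = 11.
Baby steps 33^j mod 113 (j:value) for j=0..10: 0:1, 1:33, 2:72, 3:3, 4:99, 5:103, 6:9, 7:71, 8:83, 9:27, 10:100.
Giant-step multiplier: 33^(-11) ≡ 33^(112-11) = 33^101 ≡ 59 (mod 113).
Giant steps γ_i = 12·59^i mod 113: γ_0=12, γ_1=30, γ_2=75, γ_3=18, γ_4=45, γ_5=56, γ_6=27 (in table at j=9).
x = i·n + j = 6·11 + 9 = 75.
Check: 33^75 ≡ 12 (mod 113).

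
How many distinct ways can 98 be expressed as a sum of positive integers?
150198136

p(n) counts ways to write n as a sum of positive integers (order ignored).
Euler's pentagonal recurrence: p(k) = p(k-1) + p(k-2) - p(k-5) - p(k-7) + p(k-12) + p(k-15) - ... (offsets j(3j∓1)/2, signs ++--, p(0)=1, p(<0)=0).
DP table for k = 0..97: p(0)=1, p(1)=1, p(2)=2, p(3)=3, p(4)=5, p(5)=7, p(6)=11, p(7)=15, p(8)=22, p(9)=30, p(10)=42, p(11)=56, p(12)=77, p(13)=101, p(14)=135, p(15)=176, p(16)=231, p(17)=297, p(18)=385, p(19)=490, p(20)=627, p(21)=792, p(22)=1002, p(23)=1255, p(24)=1575, p(25)=1958, p(26)=2436, p(27)=3010, p(28)=3718, p(29)=4565, p(30)=5604, p(31)=6842, p(32)=8349, p(33)=10143, p(34)=12310, p(35)=14883, p(36)=17977, p(37)=21637, p(38)=26015, p(39)=31185, p(40)=37338, p(41)=44583, p(42)=53174, p(43)=63261, p(44)=75175, p(45)=89134, p(46)=105558, p(47)=124754, p(48)=147273, p(49)=173525, p(50)=204226, p(51)=239943, p(52)=281589, p(53)=329931, p(54)=386155, p(55)=451276, p(56)=526823, p(57)=614154, p(58)=715220, p(59)=831820, p(60)=966467, p(61)=1121505, p(62)=1300156, p(63)=1505499, p(64)=1741630, p(65)=2012558, p(66)=2323520, p(67)=2679689, p(68)=3087735, p(69)=3554345, p(70)=4087968, p(71)=4697205, p(72)=5392783, p(73)=6185689, p(74)=7089500, p(75)=8118264, p(76)=9289091, p(77)=10619863, p(78)=12132164, p(79)=13848650, p(80)=15796476, p(81)=18004327, p(82)=20506255, p(83)=23338469, p(84)=26543660, p(85)=30167357, p(86)=34262962, p(87)=38887673, p(88)=44108109, p(89)=49995925, p(90)=56634173, p(91)=64112359, p(92)=72533807, p(93)=82010177, p(94)=92669720, p(95)=104651419, p(96)=118114304, p(97)=133230930.
Final step: p(98) = p(97) + p(96) - p(93) - p(91) + p(86) + p(83) - p(76) - p(72) + p(63) + p(58) - p(47) - p(41) + p(28) + p(21) - p(6)
= 133230930 + 118114304 - 82010177 - 64112359 + 34262962 + 23338469 - 9289091 - 5392783 + 1505499 + 715220 - 124754 - 44583 + 3718 + 792 - 11
= 150198136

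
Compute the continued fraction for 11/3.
[3; 1, 2]

Euclidean algorithm steps:
11 = 3 × 3 + 2
3 = 1 × 2 + 1
2 = 2 × 1 + 0
Continued fraction: [3; 1, 2]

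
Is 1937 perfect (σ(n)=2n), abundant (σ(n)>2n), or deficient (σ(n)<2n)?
deficient

Proper divisors of 1937: sum = 1 + 13 + 149 = 163
Since 163 < 1937, 1937 is deficient.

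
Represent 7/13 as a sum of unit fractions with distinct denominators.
1/2 + 1/26

Greedy algorithm:
7/13: ceiling(13/7) = 2, use 1/2
1/26: ceiling(26/1) = 26, use 1/26
Result: 7/13 = 1/2 + 1/26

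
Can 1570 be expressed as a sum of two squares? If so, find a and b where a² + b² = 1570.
7² + 39² (a=7, b=39)

Factorization: 1570 = 2 × 5 × 157
By Fermat: n is sum of two squares iff every prime p ≡ 3 (mod 4) appears to even power.
All primes ≡ 3 (mod 4) appear to even power.
Search a = 0, 1, 2, … for 1570 - a² a perfect square: first hit at a = 7: 1570 - 49 = 1521 = 39².
1570 = 7² + 39² = 49 + 1521 ✓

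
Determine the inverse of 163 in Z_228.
7

gcd(163, 228) = 1, so the inverse exists.
Extended Euclidean algorithm on (228, 163):
228 = 1 × 163 + 65  ⟹  65 = (1)·228 + (-1)·163
163 = 2 × 65 + 33  ⟹  33 = (-2)·228 + (3)·163
65 = 1 × 33 + 32  ⟹  32 = (3)·228 + (-4)·163
33 = 1 × 32 + 1  ⟹  1 = (-5)·228 + (7)·163
So (7)·163 ≡ 1 (mod 228), i.e. 163^(-1) ≡ 7 (mod 228).
Check: 163 × 7 = 1141 ≡ 1 (mod 228)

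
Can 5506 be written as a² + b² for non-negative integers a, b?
45² + 59² (a=45, b=59)

Factorization: 5506 = 2 × 2753
By Fermat: n is sum of two squares iff every prime p ≡ 3 (mod 4) appears to even power.
All primes ≡ 3 (mod 4) appear to even power.
Search a = 0, 1, 2, … for 5506 - a² a perfect square: first hit at a = 45: 5506 - 2025 = 3481 = 59².
5506 = 45² + 59² = 2025 + 3481 ✓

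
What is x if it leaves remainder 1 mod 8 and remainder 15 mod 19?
129

Using Chinese Remainder Theorem:
M = 8 × 19 = 152
M1 = 19, M2 = 8
y1 = 19^(-1) mod 8 = 3
y2 = 8^(-1) mod 19 = 12
x = (1×19×3 + 15×8×12) mod 152 = 129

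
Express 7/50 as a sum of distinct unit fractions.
1/8 + 1/67 + 1/13400

Greedy algorithm:
7/50: ceiling(50/7) = 8, use 1/8
3/200: ceiling(200/3) = 67, use 1/67
1/13400: ceiling(13400/1) = 13400, use 1/13400
Result: 7/50 = 1/8 + 1/67 + 1/13400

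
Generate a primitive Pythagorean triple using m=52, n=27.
(1975, 2808, 3433)

Euclid's formula: a = m² - n², b = 2mn, c = m² + n²
m = 52, n = 27
a = 52² - 27² = 2704 - 729 = 1975
b = 2 × 52 × 27 = 2808
c = 52² + 27² = 2704 + 729 = 3433
Verification: 1975² + 2808² = 3900625 + 7884864 = 11785489 = 3433² ✓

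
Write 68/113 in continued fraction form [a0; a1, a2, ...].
[0; 1, 1, 1, 1, 22]

Euclidean algorithm steps:
68 = 0 × 113 + 68
113 = 1 × 68 + 45
68 = 1 × 45 + 23
45 = 1 × 23 + 22
23 = 1 × 22 + 1
22 = 22 × 1 + 0
Continued fraction: [0; 1, 1, 1, 1, 22]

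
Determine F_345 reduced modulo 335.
330

Matrix identity: Q^n = [[F_(n+1), F_n], [F_n, F_(n-1)]] with Q = [[1,1],[1,0]].
n = 345 = 101011001₂. Square-and-multiply, entries mod 335:
Q^1 = [[1,1],[1,0]]
Q^2 = (Q^1)² = [[2,1],[1,1]]
Q^5 = (Q^2)²·Q = [[8,5],[5,3]]
Q^10 = (Q^5)² = [[89,55],[55,34]]
Q^21 = (Q^10)²·Q = [[291,226],[226,65]]
Q^43 = (Q^21)²·Q = [[138,82],[82,56]]
Q^86 = (Q^43)² = [[308,163],[163,145]]
Q^172 = (Q^86)² = [[163,139],[139,24]]
Q^345 = (Q^172)²·Q = [[193,330],[330,198]]
F_345 mod 335 = Q^345[0][1] = 330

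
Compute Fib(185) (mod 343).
167

Matrix identity: Q^n = [[F_(n+1), F_n], [F_n, F_(n-1)]] with Q = [[1,1],[1,0]].
n = 185 = 10111001₂. Square-and-multiply, entries mod 343:
Q^1 = [[1,1],[1,0]]
Q^2 = (Q^1)² = [[2,1],[1,1]]
Q^5 = (Q^2)²·Q = [[8,5],[5,3]]
Q^11 = (Q^5)²·Q = [[144,89],[89,55]]
Q^23 = (Q^11)²·Q = [[63,188],[188,218]]
Q^46 = (Q^23)² = [[211,6],[6,205]]
Q^92 = (Q^46)² = [[310,95],[95,215]]
Q^185 = (Q^92)²·Q = [[307,167],[167,140]]
F_185 mod 343 = Q^185[0][1] = 167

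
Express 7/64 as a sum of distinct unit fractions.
1/10 + 1/107 + 1/34240

Greedy algorithm:
7/64: ceiling(64/7) = 10, use 1/10
3/320: ceiling(320/3) = 107, use 1/107
1/34240: ceiling(34240/1) = 34240, use 1/34240
Result: 7/64 = 1/10 + 1/107 + 1/34240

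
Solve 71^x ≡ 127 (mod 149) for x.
16

Baby-step giant-step with step n = ⌈√149⌉ = 13.
Baby steps 71^j mod 149 (j:value) for j=0..12: 0:1, 1:71, 2:124, 3:13, 4:29, 5:122, 6:20, 7:79, 8:96, 9:111, 10:133, 11:56, 12:102.
Giant-step multiplier: 71^(-13) ≡ 71^(148-13) = 71^135 ≡ 101 (mod 149).
Giant steps γ_i = 127·101^i mod 149: γ_0=127, γ_1=13 (in table at j=3).
x = i·n + j = 1·13 + 3 = 16.
Check: 71^16 ≡ 127 (mod 149).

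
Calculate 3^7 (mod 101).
66

Repeated squaring. Binary of 7 = 111.
3^1 ≡ 3 (mod 101); 3^2 ≡ 9 (mod 101); 3^4 ≡ 81 (mod 101)
3^7 = 3^1 × 3^2 × 3^4 ≡ 66 (mod 101)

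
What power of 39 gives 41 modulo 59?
38

Baby-step giant-step with step n = ⌈√59⌉ = 8.
Baby steps 39^j mod 59 (j:value) for j=0..7: 0:1, 1:39, 2:46, 3:24, 4:51, 5:42, 6:45, 7:44.
Giant-step multiplier: 39^(-8) ≡ 39^(58-8) = 39^50 ≡ 12 (mod 59).
Giant steps γ_i = 41·12^i mod 59: γ_0=41, γ_1=20, γ_2=4, γ_3=48, γ_4=45 (in table at j=6).
x = i·n + j = 4·8 + 6 = 38.
Check: 39^38 ≡ 41 (mod 59).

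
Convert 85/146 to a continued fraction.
[0; 1, 1, 2, 1, 1, 5, 2]

Euclidean algorithm steps:
85 = 0 × 146 + 85
146 = 1 × 85 + 61
85 = 1 × 61 + 24
61 = 2 × 24 + 13
24 = 1 × 13 + 11
13 = 1 × 11 + 2
11 = 5 × 2 + 1
2 = 2 × 1 + 0
Continued fraction: [0; 1, 1, 2, 1, 1, 5, 2]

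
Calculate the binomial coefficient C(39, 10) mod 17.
0

Using Lucas' theorem:
Write n=39 and k=10 in base 17:
n in base 17: [2, 5]
k in base 17: [0, 10]
C(39,10) mod 17 = ∏ C(n_i, k_i) mod 17
Digit binomials (mod 17): C(2,0) = 1; C(5,10) = 0 (k_i > n_i)
Product: 1 × 0 = 0 ≡ 0 (mod 17)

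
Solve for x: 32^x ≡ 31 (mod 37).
9

Baby-step giant-step with step n = ⌈√37⌉ = 7.
Baby steps 32^j mod 37 (j:value) for j=0..6: 0:1, 1:32, 2:25, 3:23, 4:33, 5:20, 6:11.
Giant-step multiplier: 32^(-7) ≡ 32^(36-7) = 32^29 ≡ 2 (mod 37).
Giant steps γ_i = 31·2^i mod 37: γ_0=31, γ_1=25 (in table at j=2).
x = i·n + j = 1·7 + 2 = 9.
Check: 32^9 ≡ 31 (mod 37).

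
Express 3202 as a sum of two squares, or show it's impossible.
39² + 41² (a=39, b=41)

Factorization: 3202 = 2 × 1601
By Fermat: n is sum of two squares iff every prime p ≡ 3 (mod 4) appears to even power.
All primes ≡ 3 (mod 4) appear to even power.
Search a = 0, 1, 2, … for 3202 - a² a perfect square: first hit at a = 39: 3202 - 1521 = 1681 = 41².
3202 = 39² + 41² = 1521 + 1681 ✓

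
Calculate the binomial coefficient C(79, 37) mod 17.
4

Using Lucas' theorem:
Write n=79 and k=37 in base 17:
n in base 17: [4, 11]
k in base 17: [2, 3]
C(79,37) mod 17 = ∏ C(n_i, k_i) mod 17
Digit binomials (mod 17): C(4,2) = 6; C(11,3) = 165 ≡ 12
Product: 6 × 12 = 72 ≡ 4 (mod 17)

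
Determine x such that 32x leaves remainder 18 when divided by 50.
x ≡ 24 (mod 25)

gcd(32, 50) = 2, which divides 18, so solutions exist.
Divide through by 2: 16x ≡ 9 (mod 25).
Find 16^(-1) mod 25 by the extended Euclidean algorithm:
25 = 1 × 16 + 9  ⟹  9 = (1)·25 + (-1)·16
16 = 1 × 9 + 7  ⟹  7 = (-1)·25 + (2)·16
9 = 1 × 7 + 2  ⟹  2 = (2)·25 + (-3)·16
7 = 3 × 2 + 1  ⟹  1 = (-7)·25 + (11)·16
So (11)·16 ≡ 1 (mod 25), i.e. 16^(-1) ≡ 11 (mod 25).
x ≡ 11 × 9 = 99 ≡ 24 (mod 25).
Check: 32 × 24 = 768 ≡ 18 (mod 50).
x ≡ 24 (mod 25), giving 2 solutions mod 50.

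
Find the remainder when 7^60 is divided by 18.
1

Repeated squaring. Binary of 60 = 111100.
7^1 ≡ 7 (mod 18); 7^2 ≡ 13 (mod 18); 7^4 ≡ 7 (mod 18); 7^8 ≡ 13 (mod 18); 7^16 ≡ 7 (mod 18); 7^32 ≡ 13 (mod 18)
7^60 = 7^4 × 7^8 × 7^16 × 7^32 ≡ 1 (mod 18)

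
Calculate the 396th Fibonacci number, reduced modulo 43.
0

Matrix identity: Q^n = [[F_(n+1), F_n], [F_n, F_(n-1)]] with Q = [[1,1],[1,0]].
n = 396 = 110001100₂. Square-and-multiply, entries mod 43:
Q^1 = [[1,1],[1,0]]
Q^3 = (Q^1)²·Q = [[3,2],[2,1]]
Q^6 = (Q^3)² = [[13,8],[8,5]]
Q^12 = (Q^6)² = [[18,15],[15,3]]
Q^24 = (Q^12)² = [[33,14],[14,19]]
Q^49 = (Q^24)²·Q = [[35,38],[38,40]]
Q^99 = (Q^49)²·Q = [[15,3],[3,12]]
Q^198 = (Q^99)² = [[19,38],[38,24]]
Q^396 = (Q^198)² = [[42,0],[0,42]]
F_396 mod 43 = Q^396[0][1] = 0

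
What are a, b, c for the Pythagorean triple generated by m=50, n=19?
(2139, 1900, 2861)

Euclid's formula: a = m² - n², b = 2mn, c = m² + n²
m = 50, n = 19
a = 50² - 19² = 2500 - 361 = 2139
b = 2 × 50 × 19 = 1900
c = 50² + 19² = 2500 + 361 = 2861
Verification: 2139² + 1900² = 4575321 + 3610000 = 8185321 = 2861² ✓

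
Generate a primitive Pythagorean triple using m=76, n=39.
(4255, 5928, 7297)

Euclid's formula: a = m² - n², b = 2mn, c = m² + n²
m = 76, n = 39
a = 76² - 39² = 5776 - 1521 = 4255
b = 2 × 76 × 39 = 5928
c = 76² + 39² = 5776 + 1521 = 7297
Verification: 4255² + 5928² = 18105025 + 35141184 = 53246209 = 7297² ✓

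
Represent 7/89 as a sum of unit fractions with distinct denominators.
1/13 + 1/579 + 1/669903

Greedy algorithm:
7/89: ceiling(89/7) = 13, use 1/13
2/1157: ceiling(1157/2) = 579, use 1/579
1/669903: ceiling(669903/1) = 669903, use 1/669903
Result: 7/89 = 1/13 + 1/579 + 1/669903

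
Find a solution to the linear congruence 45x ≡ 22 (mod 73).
x ≡ 67 (mod 73)

gcd(45, 73) = 1, which divides 22, so solutions exist.
Find 45^(-1) mod 73 by the extended Euclidean algorithm:
73 = 1 × 45 + 28  ⟹  28 = (1)·73 + (-1)·45
45 = 1 × 28 + 17  ⟹  17 = (-1)·73 + (2)·45
28 = 1 × 17 + 11  ⟹  11 = (2)·73 + (-3)·45
17 = 1 × 11 + 6  ⟹  6 = (-3)·73 + (5)·45
11 = 1 × 6 + 5  ⟹  5 = (5)·73 + (-8)·45
6 = 1 × 5 + 1  ⟹  1 = (-8)·73 + (13)·45
So (13)·45 ≡ 1 (mod 73), i.e. 45^(-1) ≡ 13 (mod 73).
x ≡ 13 × 22 = 286 ≡ 67 (mod 73).
Check: 45 × 67 = 3015 ≡ 22 (mod 73).
Unique solution: x ≡ 67 (mod 73)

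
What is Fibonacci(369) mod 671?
34

Matrix identity: Q^n = [[F_(n+1), F_n], [F_n, F_(n-1)]] with Q = [[1,1],[1,0]].
n = 369 = 101110001₂. Square-and-multiply, entries mod 671:
Q^1 = [[1,1],[1,0]]
Q^2 = (Q^1)² = [[2,1],[1,1]]
Q^5 = (Q^2)²·Q = [[8,5],[5,3]]
Q^11 = (Q^5)²·Q = [[144,89],[89,55]]
Q^23 = (Q^11)²·Q = [[69,475],[475,265]]
Q^46 = (Q^23)² = [[233,294],[294,610]]
Q^92 = (Q^46)² = [[486,243],[243,243]]
Q^184 = (Q^92)² = [[5,3],[3,2]]
Q^369 = (Q^184)²·Q = [[55,34],[34,21]]
F_369 mod 671 = Q^369[0][1] = 34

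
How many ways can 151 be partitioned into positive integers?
45060624582

p(n) counts ways to write n as a sum of positive integers (order ignored).
Euler's pentagonal recurrence: p(k) = p(k-1) + p(k-2) - p(k-5) - p(k-7) + p(k-12) + p(k-15) - ... (offsets j(3j∓1)/2, signs ++--, p(0)=1, p(<0)=0).
DP table for k = 0..150: p(0)=1, p(1)=1, p(2)=2, p(3)=3, p(4)=5, p(5)=7, p(6)=11, p(7)=15, p(8)=22, p(9)=30, p(10)=42, p(11)=56, p(12)=77, p(13)=101, p(14)=135, p(15)=176, p(16)=231, p(17)=297, p(18)=385, p(19)=490, p(20)=627, p(21)=792, p(22)=1002, p(23)=1255, p(24)=1575, p(25)=1958, p(26)=2436, p(27)=3010, p(28)=3718, p(29)=4565, p(30)=5604, p(31)=6842, p(32)=8349, p(33)=10143, p(34)=12310, p(35)=14883, p(36)=17977, p(37)=21637, p(38)=26015, p(39)=31185, p(40)=37338, p(41)=44583, p(42)=53174, p(43)=63261, p(44)=75175, p(45)=89134, p(46)=105558, p(47)=124754, p(48)=147273, p(49)=173525, p(50)=204226, p(51)=239943, p(52)=281589, p(53)=329931, p(54)=386155, p(55)=451276, p(56)=526823, p(57)=614154, p(58)=715220, p(59)=831820, p(60)=966467, p(61)=1121505, p(62)=1300156, p(63)=1505499, p(64)=1741630, p(65)=2012558, p(66)=2323520, p(67)=2679689, p(68)=3087735, p(69)=3554345, p(70)=4087968, p(71)=4697205, p(72)=5392783, p(73)=6185689, p(74)=7089500, p(75)=8118264, p(76)=9289091, p(77)=10619863, p(78)=12132164, p(79)=13848650, p(80)=15796476, p(81)=18004327, p(82)=20506255, p(83)=23338469, p(84)=26543660, p(85)=30167357, p(86)=34262962, p(87)=38887673, p(88)=44108109, p(89)=49995925, p(90)=56634173, p(91)=64112359, p(92)=72533807, p(93)=82010177, p(94)=92669720, p(95)=104651419, p(96)=118114304, p(97)=133230930, p(98)=150198136, p(99)=169229875, p(100)=190569292, p(101)=214481126, p(102)=241265379, p(103)=271248950, p(104)=304801365, p(105)=342325709, p(106)=384276336, p(107)=431149389, p(108)=483502844, p(109)=541946240, p(110)=607163746, p(111)=679903203, p(112)=761002156, p(113)=851376628, p(114)=952050665, p(115)=1064144451, p(116)=1188908248, p(117)=1327710076, p(118)=1482074143, p(119)=1653668665, p(120)=1844349560, p(121)=2056148051, p(122)=2291320912, p(123)=2552338241, p(124)=2841940500, p(125)=3163127352, p(126)=3519222692, p(127)=3913864295, p(128)=4351078600, p(129)=4835271870, p(130)=5371315400, p(131)=5964539504, p(132)=6620830889, p(133)=7346629512, p(134)=8149040695, p(135)=9035836076, p(136)=10015581680, p(137)=11097645016, p(138)=12292341831, p(139)=13610949895, p(140)=15065878135, p(141)=16670689208, p(142)=18440293320, p(143)=20390982757, p(144)=22540654445, p(145)=24908858009, p(146)=27517052599, p(147)=30388671978, p(148)=33549419497, p(149)=37027355200, p(150)=40853235313.
Final step: p(151) = p(150) + p(149) - p(146) - p(144) + p(139) + p(136) - p(129) - p(125) + p(116) + p(111) - p(100) - p(94) + p(81) + p(74) - p(59) - p(51) + p(34) + p(25) - p(6)
= 40853235313 + 37027355200 - 27517052599 - 22540654445 + 13610949895 + 10015581680 - 4835271870 - 3163127352 + 1188908248 + 679903203 - 190569292 - 92669720 + 18004327 + 7089500 - 831820 - 239943 + 12310 + 1958 - 11
= 45060624582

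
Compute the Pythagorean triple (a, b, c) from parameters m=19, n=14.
(165, 532, 557)

Euclid's formula: a = m² - n², b = 2mn, c = m² + n²
m = 19, n = 14
a = 19² - 14² = 361 - 196 = 165
b = 2 × 19 × 14 = 532
c = 19² + 14² = 361 + 196 = 557
Verification: 165² + 532² = 27225 + 283024 = 310249 = 557² ✓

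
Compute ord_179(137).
178

179 is prime, so ord(137) divides φ(179) = 178.
Divisors of 178: 1, 2, 89, 178.
Repeated squaring: 137^1 ≡ 137, 137^2 ≡ 153, 137^4 ≡ 139, 137^8 ≡ 168, 137^16 ≡ 121, 137^32 ≡ 142, 137^64 ≡ 116, 137^128 ≡ 31 (mod 179).
Test 137^d mod 179 for each divisor d in increasing order:
137^1 ≡ 137
137^2 ≡ 153
137^89 = 137^64·137^16·137^8·137^1 ≡ 178
137^178 = 137^128·137^32·137^16·137^2 ≡ 1  ← first divisor giving 1
The order is 178.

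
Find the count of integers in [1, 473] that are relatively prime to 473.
420

473 = 11 × 43
φ(n) = n × ∏(1 - 1/p) for each prime p dividing n
φ(473) = 473 × (1 - 1/11) × (1 - 1/43) = 420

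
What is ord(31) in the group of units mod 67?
66

67 is prime, so ord(31) divides φ(67) = 66.
Divisors of 66: 1, 2, 3, 6, 11, 22, 33, 66.
Repeated squaring: 31^1 ≡ 31, 31^2 ≡ 23, 31^4 ≡ 60, 31^8 ≡ 49, 31^16 ≡ 56, 31^32 ≡ 54, 31^64 ≡ 35 (mod 67).
Test 31^d mod 67 for each divisor d in increasing order:
31^1 ≡ 31
31^2 ≡ 23
31^3 = 31^2·31^1 ≡ 43
31^6 = 31^4·31^2 ≡ 40
31^11 = 31^8·31^2·31^1 ≡ 30
31^22 = 31^16·31^4·31^2 ≡ 29
31^33 = 31^32·31^1 ≡ 66
31^66 = 31^64·31^2 ≡ 1  ← first divisor giving 1
The order is 66.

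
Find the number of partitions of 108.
483502844

p(n) counts ways to write n as a sum of positive integers (order ignored).
Euler's pentagonal recurrence: p(k) = p(k-1) + p(k-2) - p(k-5) - p(k-7) + p(k-12) + p(k-15) - ... (offsets j(3j∓1)/2, signs ++--, p(0)=1, p(<0)=0).
DP table for k = 0..107: p(0)=1, p(1)=1, p(2)=2, p(3)=3, p(4)=5, p(5)=7, p(6)=11, p(7)=15, p(8)=22, p(9)=30, p(10)=42, p(11)=56, p(12)=77, p(13)=101, p(14)=135, p(15)=176, p(16)=231, p(17)=297, p(18)=385, p(19)=490, p(20)=627, p(21)=792, p(22)=1002, p(23)=1255, p(24)=1575, p(25)=1958, p(26)=2436, p(27)=3010, p(28)=3718, p(29)=4565, p(30)=5604, p(31)=6842, p(32)=8349, p(33)=10143, p(34)=12310, p(35)=14883, p(36)=17977, p(37)=21637, p(38)=26015, p(39)=31185, p(40)=37338, p(41)=44583, p(42)=53174, p(43)=63261, p(44)=75175, p(45)=89134, p(46)=105558, p(47)=124754, p(48)=147273, p(49)=173525, p(50)=204226, p(51)=239943, p(52)=281589, p(53)=329931, p(54)=386155, p(55)=451276, p(56)=526823, p(57)=614154, p(58)=715220, p(59)=831820, p(60)=966467, p(61)=1121505, p(62)=1300156, p(63)=1505499, p(64)=1741630, p(65)=2012558, p(66)=2323520, p(67)=2679689, p(68)=3087735, p(69)=3554345, p(70)=4087968, p(71)=4697205, p(72)=5392783, p(73)=6185689, p(74)=7089500, p(75)=8118264, p(76)=9289091, p(77)=10619863, p(78)=12132164, p(79)=13848650, p(80)=15796476, p(81)=18004327, p(82)=20506255, p(83)=23338469, p(84)=26543660, p(85)=30167357, p(86)=34262962, p(87)=38887673, p(88)=44108109, p(89)=49995925, p(90)=56634173, p(91)=64112359, p(92)=72533807, p(93)=82010177, p(94)=92669720, p(95)=104651419, p(96)=118114304, p(97)=133230930, p(98)=150198136, p(99)=169229875, p(100)=190569292, p(101)=214481126, p(102)=241265379, p(103)=271248950, p(104)=304801365, p(105)=342325709, p(106)=384276336, p(107)=431149389.
Final step: p(108) = p(107) + p(106) - p(103) - p(101) + p(96) + p(93) - p(86) - p(82) + p(73) + p(68) - p(57) - p(51) + p(38) + p(31) - p(16) - p(8)
= 431149389 + 384276336 - 271248950 - 214481126 + 118114304 + 82010177 - 34262962 - 20506255 + 6185689 + 3087735 - 614154 - 239943 + 26015 + 6842 - 231 - 22
= 483502844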